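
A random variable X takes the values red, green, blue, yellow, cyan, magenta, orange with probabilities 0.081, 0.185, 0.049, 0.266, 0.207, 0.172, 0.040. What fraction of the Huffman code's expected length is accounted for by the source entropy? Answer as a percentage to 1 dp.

Entropy H = −Σ p log₂ p ≈ 2.5584 bits.
Huffman merges: 1/25+49/1000→89/1000; 81/1000+89/1000→17/100; 17/100+43/250→171/500; 37/200+207/1000→49/125; 133/500+171/500→76/125; 49/125+76/125→1. L = 2601/1000 ≈ 2.6010.
Efficiency = H/L = 2.5584/2.6010 = 98.4%.

98.4%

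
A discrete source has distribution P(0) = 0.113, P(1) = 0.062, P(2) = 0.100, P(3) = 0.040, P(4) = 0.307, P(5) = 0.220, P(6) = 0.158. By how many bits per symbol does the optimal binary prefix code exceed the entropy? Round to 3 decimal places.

Entropy H = −Σ p log₂ p ≈ 2.5463 bits.
Huffman merges: 1/25+31/500→51/500; 1/10+51/500→101/500; 113/1000+79/500→271/1000; 101/500+11/50→211/500; 271/1000+307/1000→289/500; 211/500+289/500→1. L = 103/40 ≈ 2.5750.
L − H = 2.5750 − 2.5463 = 0.029 bits.

0.029 bits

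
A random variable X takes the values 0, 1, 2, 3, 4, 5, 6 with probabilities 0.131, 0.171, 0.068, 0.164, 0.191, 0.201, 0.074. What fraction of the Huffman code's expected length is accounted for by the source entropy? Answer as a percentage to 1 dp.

98.6%

Entropy H = −Σ p log₂ p ≈ 2.7107 bits.
Huffman merges: 17/250+37/500→71/500; 131/1000+71/500→273/1000; 41/250+171/1000→67/200; 191/1000+201/1000→49/125; 273/1000+67/200→76/125; 49/125+76/125→1. L = 11/4 ≈ 2.7500.
Efficiency = H/L = 2.7107/2.7500 = 98.6%.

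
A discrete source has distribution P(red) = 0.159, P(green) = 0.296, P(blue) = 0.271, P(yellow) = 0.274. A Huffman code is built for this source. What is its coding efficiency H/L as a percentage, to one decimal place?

Entropy H = −Σ p log₂ p ≈ 1.9639 bits.
Huffman merges: 159/1000+271/1000→43/100; 137/500+37/125→57/100; 43/100+57/100→1. L = 2 ≈ 2.0000.
Efficiency = H/L = 1.9639/2.0000 = 98.2%.

98.2%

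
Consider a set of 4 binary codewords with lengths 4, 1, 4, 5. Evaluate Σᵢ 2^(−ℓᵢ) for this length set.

With common denominator 2^5 = 32: Σ 2^(−ℓᵢ) = 2/32 + 16/32 + 2/32 + 1/32 = 21/32 = 0.65625.

0.65625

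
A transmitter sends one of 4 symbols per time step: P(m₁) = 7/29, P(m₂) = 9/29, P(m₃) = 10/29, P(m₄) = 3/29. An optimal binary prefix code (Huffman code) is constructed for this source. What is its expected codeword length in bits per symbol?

2 bits/symbol

Repeatedly combine the two least-probable nodes; the expected code length is the sum of the merged weights.
merge 3/29 + 7/29 → 10/29
merge 9/29 + 10/29 → 19/29
merge 10/29 + 19/29 → 1
L = 10/29 + 19/29 + 1 = 2 bits/symbol.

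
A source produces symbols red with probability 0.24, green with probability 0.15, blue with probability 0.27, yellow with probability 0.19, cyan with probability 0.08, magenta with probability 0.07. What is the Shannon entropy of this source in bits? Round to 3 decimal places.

2.430 bits

H = −Σ pᵢ log₂ pᵢ.
−0.24·log₂(0.24) = 0.4941
−0.15·log₂(0.15) = 0.4105
−0.27·log₂(0.27) = 0.5100
−0.19·log₂(0.19) = 0.4552
−0.08·log₂(0.08) = 0.2915
−0.07·log₂(0.07) = 0.2686
Sum ≈ 2.4300 → 2.430 bits.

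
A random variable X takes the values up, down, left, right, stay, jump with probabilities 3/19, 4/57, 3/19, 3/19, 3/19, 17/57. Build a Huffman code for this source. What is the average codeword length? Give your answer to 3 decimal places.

Repeatedly combine the two least-probable nodes; the expected code length is the sum of the merged weights.
merge 4/57 + 3/19 → 13/57
merge 3/19 + 3/19 → 6/19
merge 3/19 + 13/57 → 22/57
merge 17/57 + 6/19 → 35/57
merge 22/57 + 35/57 → 1
L = 13/57 + 6/19 + 22/57 + 35/57 + 1 = 145/57 ≈ 2.544 bits/symbol.

2.544 bits/symbol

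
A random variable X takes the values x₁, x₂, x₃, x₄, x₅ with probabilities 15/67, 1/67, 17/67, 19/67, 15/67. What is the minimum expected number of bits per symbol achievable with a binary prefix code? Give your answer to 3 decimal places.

Repeatedly combine the two least-probable nodes; the expected code length is the sum of the merged weights.
merge 1/67 + 15/67 → 16/67
merge 15/67 + 16/67 → 31/67
merge 17/67 + 19/67 → 36/67
merge 31/67 + 36/67 → 1
L = 16/67 + 31/67 + 36/67 + 1 = 150/67 ≈ 2.239 bits/symbol.

2.239 bits/symbol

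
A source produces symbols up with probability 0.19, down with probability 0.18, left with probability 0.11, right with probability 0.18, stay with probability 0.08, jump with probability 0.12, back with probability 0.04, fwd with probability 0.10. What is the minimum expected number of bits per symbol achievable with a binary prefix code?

Repeatedly combine the two least-probable nodes; the expected code length is the sum of the merged weights.
merge 1/25 + 2/25 → 3/25
merge 1/10 + 11/100 → 21/100
merge 3/25 + 3/25 → 6/25
merge 9/50 + 9/50 → 9/25
merge 19/100 + 21/100 → 2/5
merge 6/25 + 9/25 → 3/5
merge 2/5 + 3/5 → 1
L = 3/25 + 21/100 + 6/25 + 9/25 + 2/5 + 3/5 + 1 = 293/100 = 2.93 bits/symbol.

2.93 bits/symbol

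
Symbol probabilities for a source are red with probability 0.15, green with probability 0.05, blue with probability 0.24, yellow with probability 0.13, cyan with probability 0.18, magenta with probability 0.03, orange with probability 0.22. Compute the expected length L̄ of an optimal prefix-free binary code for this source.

2.62 bits/symbol

Repeatedly combine the two least-probable nodes; the expected code length is the sum of the merged weights.
merge 3/100 + 1/20 → 2/25
merge 2/25 + 13/100 → 21/100
merge 3/20 + 9/50 → 33/100
merge 21/100 + 11/50 → 43/100
merge 6/25 + 33/100 → 57/100
merge 43/100 + 57/100 → 1
L = 2/25 + 21/100 + 33/100 + 43/100 + 57/100 + 1 = 131/50 = 2.62 bits/symbol.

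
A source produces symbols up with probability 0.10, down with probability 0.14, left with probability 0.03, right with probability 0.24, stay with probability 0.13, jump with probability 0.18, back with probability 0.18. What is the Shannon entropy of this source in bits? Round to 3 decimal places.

2.648 bits

H = −Σ pᵢ log₂ pᵢ.
−0.10·log₂(0.10) = 0.3322
−0.14·log₂(0.14) = 0.3971
−0.03·log₂(0.03) = 0.1518
−0.24·log₂(0.24) = 0.4941
−0.13·log₂(0.13) = 0.3826
−0.18·log₂(0.18) = 0.4453
−0.18·log₂(0.18) = 0.4453
Sum ≈ 2.6485 → 2.648 bits.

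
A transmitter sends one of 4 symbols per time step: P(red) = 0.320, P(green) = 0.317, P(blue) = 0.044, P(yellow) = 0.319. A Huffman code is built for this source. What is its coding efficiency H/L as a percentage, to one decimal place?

Entropy H = −Σ p log₂ p ≈ 1.7756 bits.
Huffman merges: 11/250+317/1000→361/1000; 319/1000+8/25→639/1000; 361/1000+639/1000→1. L = 2 ≈ 2.0000.
Efficiency = H/L = 1.7756/2.0000 = 88.8%.

88.8%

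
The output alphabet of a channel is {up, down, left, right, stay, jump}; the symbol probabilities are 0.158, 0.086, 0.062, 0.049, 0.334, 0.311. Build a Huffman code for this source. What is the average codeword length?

2.308 bits/symbol

Repeatedly combine the two least-probable nodes; the expected code length is the sum of the merged weights.
merge 49/1000 + 31/500 → 111/1000
merge 43/500 + 111/1000 → 197/1000
merge 79/500 + 197/1000 → 71/200
merge 311/1000 + 167/500 → 129/200
merge 71/200 + 129/200 → 1
L = 111/1000 + 197/1000 + 71/200 + 129/200 + 1 = 577/250 = 2.308 bits/symbol.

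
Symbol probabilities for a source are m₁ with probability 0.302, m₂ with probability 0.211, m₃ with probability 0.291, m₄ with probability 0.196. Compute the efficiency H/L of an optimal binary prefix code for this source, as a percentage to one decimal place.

Entropy H = −Σ p log₂ p ≈ 1.9744 bits.
Huffman merges: 49/250+211/1000→407/1000; 291/1000+151/500→593/1000; 407/1000+593/1000→1. L = 2 ≈ 2.0000.
Efficiency = H/L = 1.9744/2.0000 = 98.7%.

98.7%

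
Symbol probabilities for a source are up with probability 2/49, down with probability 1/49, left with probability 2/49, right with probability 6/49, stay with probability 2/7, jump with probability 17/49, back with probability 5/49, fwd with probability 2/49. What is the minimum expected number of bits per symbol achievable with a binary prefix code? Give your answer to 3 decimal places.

Repeatedly combine the two least-probable nodes; the expected code length is the sum of the merged weights.
merge 1/49 + 2/49 → 3/49
merge 2/49 + 2/49 → 4/49
merge 3/49 + 4/49 → 1/7
merge 5/49 + 6/49 → 11/49
merge 1/7 + 11/49 → 18/49
merge 2/7 + 17/49 → 31/49
merge 18/49 + 31/49 → 1
L = 3/49 + 4/49 + 1/7 + 11/49 + 18/49 + 31/49 + 1 = 123/49 ≈ 2.510 bits/symbol.

2.510 bits/symbol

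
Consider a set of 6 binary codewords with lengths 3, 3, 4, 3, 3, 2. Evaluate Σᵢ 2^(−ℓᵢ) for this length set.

0.8125

With common denominator 2^4 = 16: Σ 2^(−ℓᵢ) = 2/16 + 2/16 + 1/16 + 2/16 + 2/16 + 4/16 = 13/16 = 0.8125.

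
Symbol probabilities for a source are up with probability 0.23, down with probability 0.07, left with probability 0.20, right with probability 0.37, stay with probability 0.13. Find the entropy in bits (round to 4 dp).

H = −Σ pᵢ log₂ pᵢ.
−0.23·log₂(0.23) = 0.4877
−0.07·log₂(0.07) = 0.2686
−0.20·log₂(0.20) = 0.4644
−0.37·log₂(0.37) = 0.5307
−0.13·log₂(0.13) = 0.3826
Sum ≈ 2.1340 → 2.1340 bits.

2.1340 bits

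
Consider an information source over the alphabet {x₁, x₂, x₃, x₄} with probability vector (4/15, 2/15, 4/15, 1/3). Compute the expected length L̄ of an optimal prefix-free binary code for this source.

Repeatedly combine the two least-probable nodes; the expected code length is the sum of the merged weights.
merge 2/15 + 4/15 → 2/5
merge 4/15 + 1/3 → 3/5
merge 2/5 + 3/5 → 1
L = 2/5 + 3/5 + 1 = 2 bits/symbol.

2 bits/symbol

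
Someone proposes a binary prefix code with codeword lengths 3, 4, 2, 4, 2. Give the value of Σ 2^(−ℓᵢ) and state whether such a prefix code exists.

With common denominator 2^4 = 16: Σ 2^(−ℓᵢ) = 2/16 + 1/16 + 4/16 + 1/16 + 4/16 = 12/16 = 0.75.
Kraft's inequality requires Σ ≤ 1; here Σ = 0.75 ≤ 1, so such a prefix code exists.

0.75; yes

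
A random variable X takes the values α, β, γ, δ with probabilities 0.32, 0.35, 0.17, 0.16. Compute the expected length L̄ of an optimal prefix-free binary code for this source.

1.98 bits/symbol

Repeatedly combine the two least-probable nodes; the expected code length is the sum of the merged weights.
merge 4/25 + 17/100 → 33/100
merge 8/25 + 33/100 → 13/20
merge 7/20 + 13/20 → 1
L = 33/100 + 13/20 + 1 = 99/50 = 1.98 bits/symbol.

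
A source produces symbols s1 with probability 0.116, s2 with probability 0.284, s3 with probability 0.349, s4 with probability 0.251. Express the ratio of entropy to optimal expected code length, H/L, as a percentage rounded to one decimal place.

95.3%

Entropy H = −Σ p log₂ p ≈ 1.9068 bits.
Huffman merges: 29/250+251/1000→367/1000; 71/250+349/1000→633/1000; 367/1000+633/1000→1. L = 2 ≈ 2.0000.
Efficiency = H/L = 1.9068/2.0000 = 95.3%.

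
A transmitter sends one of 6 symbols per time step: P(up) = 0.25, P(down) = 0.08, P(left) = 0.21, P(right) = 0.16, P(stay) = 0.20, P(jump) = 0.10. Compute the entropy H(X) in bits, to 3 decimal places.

H = −Σ pᵢ log₂ pᵢ.
−0.25·log₂(0.25) = 0.5000
−0.08·log₂(0.08) = 0.2915
−0.21·log₂(0.21) = 0.4728
−0.16·log₂(0.16) = 0.4230
−0.20·log₂(0.20) = 0.4644
−0.10·log₂(0.10) = 0.3322
Sum ≈ 2.4839 → 2.484 bits.

2.484 bits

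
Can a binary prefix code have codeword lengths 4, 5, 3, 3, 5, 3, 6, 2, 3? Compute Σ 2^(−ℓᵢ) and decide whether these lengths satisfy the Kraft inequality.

0.890625; yes

With common denominator 2^6 = 64: Σ 2^(−ℓᵢ) = 4/64 + 2/64 + 8/64 + 8/64 + 2/64 + 8/64 + 1/64 + 16/64 + 8/64 = 57/64 = 0.890625.
Kraft's inequality requires Σ ≤ 1; here Σ = 0.890625 ≤ 1, so such a prefix code exists.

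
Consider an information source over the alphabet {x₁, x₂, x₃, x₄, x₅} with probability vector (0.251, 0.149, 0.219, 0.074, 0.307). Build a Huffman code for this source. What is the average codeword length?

2.223 bits/symbol

Repeatedly combine the two least-probable nodes; the expected code length is the sum of the merged weights.
merge 37/500 + 149/1000 → 223/1000
merge 219/1000 + 223/1000 → 221/500
merge 251/1000 + 307/1000 → 279/500
merge 221/500 + 279/500 → 1
L = 223/1000 + 221/500 + 279/500 + 1 = 2223/1000 = 2.223 bits/symbol.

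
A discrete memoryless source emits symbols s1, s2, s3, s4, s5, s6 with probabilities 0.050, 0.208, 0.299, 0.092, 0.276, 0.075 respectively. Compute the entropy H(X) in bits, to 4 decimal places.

2.3176 bits

H = −Σ pᵢ log₂ pᵢ.
−0.050·log₂(0.050) = 0.2161
−0.208·log₂(0.208) = 0.4712
−0.299·log₂(0.299) = 0.5208
−0.092·log₂(0.092) = 0.3167
−0.276·log₂(0.276) = 0.5126
−0.075·log₂(0.075) = 0.2803
Sum ≈ 2.3176 → 2.3176 bits.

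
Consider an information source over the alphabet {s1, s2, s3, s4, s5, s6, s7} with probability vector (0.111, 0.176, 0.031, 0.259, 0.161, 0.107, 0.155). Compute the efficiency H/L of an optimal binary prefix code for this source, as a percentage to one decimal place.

97.6%

Entropy H = −Σ p log₂ p ≈ 2.6394 bits.
Huffman merges: 31/1000+107/1000→69/500; 111/1000+69/500→249/1000; 31/200+161/1000→79/250; 22/125+249/1000→17/40; 259/1000+79/250→23/40; 17/40+23/40→1. L = 2703/1000 ≈ 2.7030.
Efficiency = H/L = 2.6394/2.7030 = 97.6%.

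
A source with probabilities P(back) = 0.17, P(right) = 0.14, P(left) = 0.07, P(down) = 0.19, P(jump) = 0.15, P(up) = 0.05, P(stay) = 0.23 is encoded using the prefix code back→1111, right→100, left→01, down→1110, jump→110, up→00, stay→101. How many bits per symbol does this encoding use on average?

L̄ = Σ pᵢ·ℓᵢ = 0.17·4 + 0.14·3 + 0.07·2 + 0.19·4 + 0.15·3 + 0.05·2 + 0.23·3 = 3.24 bits/symbol.

3.24 bits/symbol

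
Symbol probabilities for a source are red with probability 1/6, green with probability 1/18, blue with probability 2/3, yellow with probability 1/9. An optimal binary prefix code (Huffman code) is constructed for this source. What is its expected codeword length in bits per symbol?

Repeatedly combine the two least-probable nodes; the expected code length is the sum of the merged weights.
merge 1/18 + 1/9 → 1/6
merge 1/6 + 1/6 → 1/3
merge 1/3 + 2/3 → 1
L = 1/6 + 1/3 + 1 = 3/2 = 1.5 bits/symbol.

1.5 bits/symbol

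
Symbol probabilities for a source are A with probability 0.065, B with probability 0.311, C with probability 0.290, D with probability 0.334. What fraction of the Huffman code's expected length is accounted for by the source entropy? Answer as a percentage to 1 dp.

Entropy H = −Σ p log₂ p ≈ 1.8267 bits.
Huffman merges: 13/200+29/100→71/200; 311/1000+167/500→129/200; 71/200+129/200→1. L = 2 ≈ 2.0000.
Efficiency = H/L = 1.8267/2.0000 = 91.3%.

91.3%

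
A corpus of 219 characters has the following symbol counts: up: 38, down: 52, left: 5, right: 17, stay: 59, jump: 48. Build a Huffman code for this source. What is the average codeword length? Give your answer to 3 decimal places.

2.374 bits/symbol

Probabilities are the counts divided by 219.
Repeatedly combine the two least-probable nodes; the expected code length is the sum of the merged weights.
merge 5/219 + 17/219 → 22/219
merge 22/219 + 38/219 → 20/73
merge 16/73 + 52/219 → 100/219
merge 59/219 + 20/73 → 119/219
merge 100/219 + 119/219 → 1
L = 22/219 + 20/73 + 100/219 + 119/219 + 1 = 520/219 ≈ 2.374 bits/symbol.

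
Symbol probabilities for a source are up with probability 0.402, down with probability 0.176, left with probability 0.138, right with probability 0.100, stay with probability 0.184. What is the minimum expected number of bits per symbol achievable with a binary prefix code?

Repeatedly combine the two least-probable nodes; the expected code length is the sum of the merged weights.
merge 1/10 + 69/500 → 119/500
merge 22/125 + 23/125 → 9/25
merge 119/500 + 9/25 → 299/500
merge 201/500 + 299/500 → 1
L = 119/500 + 9/25 + 299/500 + 1 = 549/250 = 2.196 bits/symbol.

2.196 bits/symbol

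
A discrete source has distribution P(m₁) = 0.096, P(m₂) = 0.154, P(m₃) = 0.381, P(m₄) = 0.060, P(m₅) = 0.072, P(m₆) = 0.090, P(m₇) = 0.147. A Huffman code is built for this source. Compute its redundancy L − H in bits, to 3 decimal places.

0.049 bits

Entropy H = −Σ p log₂ p ≈ 2.5067 bits.
Huffman merges: 3/50+9/125→33/250; 9/100+12/125→93/500; 33/250+147/1000→279/1000; 77/500+93/500→17/50; 279/1000+17/50→619/1000; 381/1000+619/1000→1. L = 639/250 ≈ 2.5560.
L − H = 2.5560 − 2.5067 = 0.049 bits.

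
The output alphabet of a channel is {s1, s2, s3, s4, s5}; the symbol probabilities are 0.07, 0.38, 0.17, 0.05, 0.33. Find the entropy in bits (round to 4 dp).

H = −Σ pᵢ log₂ pᵢ.
−0.07·log₂(0.07) = 0.2686
−0.38·log₂(0.38) = 0.5305
−0.17·log₂(0.17) = 0.4346
−0.05·log₂(0.05) = 0.2161
−0.33·log₂(0.33) = 0.5278
Sum ≈ 1.9775 → 1.9775 bits.

1.9775 bits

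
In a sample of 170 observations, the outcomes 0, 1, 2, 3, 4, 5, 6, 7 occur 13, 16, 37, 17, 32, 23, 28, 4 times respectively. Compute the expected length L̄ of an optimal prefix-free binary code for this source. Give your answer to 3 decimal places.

2.882 bits/symbol

Probabilities are the counts divided by 170.
Repeatedly combine the two least-probable nodes; the expected code length is the sum of the merged weights.
merge 2/85 + 13/170 → 1/10
merge 8/85 + 1/10 → 33/170
merge 1/10 + 23/170 → 4/17
merge 14/85 + 16/85 → 6/17
merge 33/170 + 37/170 → 7/17
merge 4/17 + 6/17 → 10/17
merge 7/17 + 10/17 → 1
L = 1/10 + 33/170 + 4/17 + 6/17 + 7/17 + 10/17 + 1 = 49/17 ≈ 2.882 bits/symbol.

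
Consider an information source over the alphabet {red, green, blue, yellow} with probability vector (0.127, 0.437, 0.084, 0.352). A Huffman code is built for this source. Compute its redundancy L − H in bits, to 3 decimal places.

Entropy H = −Σ p log₂ p ≈ 1.7304 bits.
Huffman merges: 21/250+127/1000→211/1000; 211/1000+44/125→563/1000; 437/1000+563/1000→1. L = 887/500 ≈ 1.7740.
L − H = 1.7740 − 1.7304 = 0.044 bits.

0.044 bits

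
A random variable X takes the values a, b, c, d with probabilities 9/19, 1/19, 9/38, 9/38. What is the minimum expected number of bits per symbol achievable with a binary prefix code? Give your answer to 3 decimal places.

Repeatedly combine the two least-probable nodes; the expected code length is the sum of the merged weights.
merge 1/19 + 9/38 → 11/38
merge 9/38 + 11/38 → 10/19
merge 9/19 + 10/19 → 1
L = 11/38 + 10/19 + 1 = 69/38 ≈ 1.816 bits/symbol.

1.816 bits/symbol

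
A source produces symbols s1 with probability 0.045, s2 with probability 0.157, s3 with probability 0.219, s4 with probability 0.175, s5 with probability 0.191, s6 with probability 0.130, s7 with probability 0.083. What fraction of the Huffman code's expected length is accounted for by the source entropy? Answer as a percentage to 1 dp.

98.5%

Entropy H = −Σ p log₂ p ≈ 2.6774 bits.
Huffman merges: 9/200+83/1000→16/125; 16/125+13/100→129/500; 157/1000+7/40→83/250; 191/1000+219/1000→41/100; 129/500+83/250→59/100; 41/100+59/100→1. L = 1359/500 ≈ 2.7180.
Efficiency = H/L = 2.6774/2.7180 = 98.5%.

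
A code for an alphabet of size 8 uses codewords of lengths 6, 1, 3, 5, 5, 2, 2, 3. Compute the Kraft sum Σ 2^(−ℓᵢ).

With common denominator 2^6 = 64: Σ 2^(−ℓᵢ) = 1/64 + 32/64 + 8/64 + 2/64 + 2/64 + 16/64 + 16/64 + 8/64 = 85/64 = 1.328125.

1.328125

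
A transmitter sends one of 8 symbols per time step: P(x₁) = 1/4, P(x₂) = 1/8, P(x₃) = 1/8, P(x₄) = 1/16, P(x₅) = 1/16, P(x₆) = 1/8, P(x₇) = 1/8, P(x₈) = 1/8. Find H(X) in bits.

Each probability is a power of 1/2, so log₂(1/p) is an integer.
H = Σ p·log₂(1/p) = 1/4·2 + 1/8·3 + 1/8·3 + 1/16·4 + 1/16·4 + 1/8·3 + 1/8·3 + 1/8·3 = 2.875 bits.

2.875 bits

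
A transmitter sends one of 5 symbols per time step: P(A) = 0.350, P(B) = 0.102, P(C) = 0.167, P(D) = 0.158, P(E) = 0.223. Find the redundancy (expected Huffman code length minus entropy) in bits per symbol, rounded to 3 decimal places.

0.059 bits

Entropy H = −Σ p log₂ p ≈ 2.2006 bits.
Huffman merges: 51/500+79/500→13/50; 167/1000+223/1000→39/100; 13/50+7/20→61/100; 39/100+61/100→1. L = 113/50 ≈ 2.2600.
L − H = 2.2600 − 2.2006 = 0.059 bits.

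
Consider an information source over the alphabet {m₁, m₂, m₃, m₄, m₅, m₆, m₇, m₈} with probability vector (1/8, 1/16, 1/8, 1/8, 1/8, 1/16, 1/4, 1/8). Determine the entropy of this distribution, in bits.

2.875 bits

Each probability is a power of 1/2, so log₂(1/p) is an integer.
H = Σ p·log₂(1/p) = 1/8·3 + 1/16·4 + 1/8·3 + 1/8·3 + 1/8·3 + 1/16·4 + 1/4·2 + 1/8·3 = 2.875 bits.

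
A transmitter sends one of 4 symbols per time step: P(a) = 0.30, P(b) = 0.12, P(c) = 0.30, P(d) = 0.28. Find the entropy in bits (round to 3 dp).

H = −Σ pᵢ log₂ pᵢ.
−0.30·log₂(0.30) = 0.5211
−0.12·log₂(0.12) = 0.3671
−0.30·log₂(0.30) = 0.5211
−0.28·log₂(0.28) = 0.5142
Sum ≈ 1.9235 → 1.923 bits.

1.923 bits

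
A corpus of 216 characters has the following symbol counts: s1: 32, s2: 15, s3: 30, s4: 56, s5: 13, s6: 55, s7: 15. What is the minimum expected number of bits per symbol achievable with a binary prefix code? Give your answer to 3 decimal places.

Probabilities are the counts divided by 216.
Repeatedly combine the two least-probable nodes; the expected code length is the sum of the merged weights.
merge 13/216 + 5/72 → 7/54
merge 5/72 + 7/54 → 43/216
merge 5/36 + 4/27 → 31/108
merge 43/216 + 55/216 → 49/108
merge 7/27 + 31/108 → 59/108
merge 49/108 + 59/108 → 1
L = 7/54 + 43/216 + 31/108 + 49/108 + 59/108 + 1 = 565/216 ≈ 2.616 bits/symbol.

2.616 bits/symbol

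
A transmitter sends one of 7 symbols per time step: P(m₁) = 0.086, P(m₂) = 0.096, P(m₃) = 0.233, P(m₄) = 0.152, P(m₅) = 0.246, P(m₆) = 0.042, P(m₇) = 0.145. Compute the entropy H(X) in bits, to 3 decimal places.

H = −Σ pᵢ log₂ pᵢ.
−0.086·log₂(0.086) = 0.3044
−0.096·log₂(0.096) = 0.3246
−0.233·log₂(0.233) = 0.4897
−0.152·log₂(0.152) = 0.4131
−0.246·log₂(0.246) = 0.4977
−0.042·log₂(0.042) = 0.1921
−0.145·log₂(0.145) = 0.4040
Sum ≈ 2.6255 → 2.626 bits.

2.626 bits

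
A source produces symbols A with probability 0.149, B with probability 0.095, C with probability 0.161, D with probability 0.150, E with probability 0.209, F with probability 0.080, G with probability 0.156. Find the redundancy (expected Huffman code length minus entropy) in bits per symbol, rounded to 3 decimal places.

Entropy H = −Σ p log₂ p ≈ 2.7483 bits.
Huffman merges: 2/25+19/200→7/40; 149/1000+3/20→299/1000; 39/250+161/1000→317/1000; 7/40+209/1000→48/125; 299/1000+317/1000→77/125; 48/125+77/125→1. L = 2791/1000 ≈ 2.7910.
L − H = 2.7910 − 2.7483 = 0.043 bits.

0.043 bits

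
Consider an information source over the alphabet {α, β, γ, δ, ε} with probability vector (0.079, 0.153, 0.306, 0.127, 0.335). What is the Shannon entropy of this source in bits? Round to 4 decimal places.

2.1331 bits

H = −Σ pᵢ log₂ pᵢ.
−0.079·log₂(0.079) = 0.2893
−0.153·log₂(0.153) = 0.4144
−0.306·log₂(0.306) = 0.5228
−0.127·log₂(0.127) = 0.3781
−0.335·log₂(0.335) = 0.5286
Sum ≈ 2.1331 → 2.1331 bits.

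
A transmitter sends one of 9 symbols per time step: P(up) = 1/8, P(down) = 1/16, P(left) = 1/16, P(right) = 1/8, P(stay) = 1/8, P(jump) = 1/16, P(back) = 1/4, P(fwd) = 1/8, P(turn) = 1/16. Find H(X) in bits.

3 bits

Each probability is a power of 1/2, so log₂(1/p) is an integer.
H = Σ p·log₂(1/p) = 1/8·3 + 1/16·4 + 1/16·4 + 1/8·3 + 1/8·3 + 1/16·4 + 1/4·2 + 1/8·3 + 1/16·4 = 3 bits.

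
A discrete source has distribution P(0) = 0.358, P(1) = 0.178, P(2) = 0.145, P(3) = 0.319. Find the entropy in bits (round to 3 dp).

1.904 bits

H = −Σ pᵢ log₂ pᵢ.
−0.358·log₂(0.358) = 0.5305
−0.178·log₂(0.178) = 0.4432
−0.145·log₂(0.145) = 0.4040
−0.319·log₂(0.319) = 0.5258
Sum ≈ 1.9036 → 1.904 bits.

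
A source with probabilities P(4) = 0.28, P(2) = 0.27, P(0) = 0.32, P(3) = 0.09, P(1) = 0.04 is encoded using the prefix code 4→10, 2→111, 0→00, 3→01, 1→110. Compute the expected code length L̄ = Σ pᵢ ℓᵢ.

2.31 bits/symbol

L̄ = Σ pᵢ·ℓᵢ = 0.28·2 + 0.27·3 + 0.32·2 + 0.09·2 + 0.04·3 = 2.31 bits/symbol.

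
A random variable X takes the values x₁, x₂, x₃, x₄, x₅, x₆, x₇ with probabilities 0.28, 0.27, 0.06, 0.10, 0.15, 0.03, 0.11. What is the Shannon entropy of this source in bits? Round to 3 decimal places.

2.513 bits

H = −Σ pᵢ log₂ pᵢ.
−0.28·log₂(0.28) = 0.5142
−0.27·log₂(0.27) = 0.5100
−0.06·log₂(0.06) = 0.2435
−0.10·log₂(0.10) = 0.3322
−0.15·log₂(0.15) = 0.4105
−0.03·log₂(0.03) = 0.1518
−0.11·log₂(0.11) = 0.3503
Sum ≈ 2.5126 → 2.513 bits.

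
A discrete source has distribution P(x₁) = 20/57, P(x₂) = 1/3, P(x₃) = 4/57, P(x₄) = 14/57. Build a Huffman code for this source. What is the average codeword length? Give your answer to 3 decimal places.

1.965 bits/symbol

Repeatedly combine the two least-probable nodes; the expected code length is the sum of the merged weights.
merge 4/57 + 14/57 → 6/19
merge 6/19 + 1/3 → 37/57
merge 20/57 + 37/57 → 1
L = 6/19 + 37/57 + 1 = 112/57 ≈ 1.965 bits/symbol.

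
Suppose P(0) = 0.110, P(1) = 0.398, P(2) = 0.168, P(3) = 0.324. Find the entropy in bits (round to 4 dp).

1.8384 bits

H = −Σ pᵢ log₂ pᵢ.
−0.110·log₂(0.110) = 0.3503
−0.398·log₂(0.398) = 0.5290
−0.168·log₂(0.168) = 0.4323
−0.324·log₂(0.324) = 0.5268
Sum ≈ 1.8384 → 1.8384 bits.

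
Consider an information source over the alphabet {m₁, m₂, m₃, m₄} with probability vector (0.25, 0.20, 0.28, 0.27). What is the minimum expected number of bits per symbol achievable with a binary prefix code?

Repeatedly combine the two least-probable nodes; the expected code length is the sum of the merged weights.
merge 1/5 + 1/4 → 9/20
merge 27/100 + 7/25 → 11/20
merge 9/20 + 11/20 → 1
L = 9/20 + 11/20 + 1 = 2 bits/symbol.

2 bits/symbol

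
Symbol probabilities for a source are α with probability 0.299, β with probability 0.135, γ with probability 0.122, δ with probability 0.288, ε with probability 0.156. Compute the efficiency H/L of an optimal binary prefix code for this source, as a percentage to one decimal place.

Entropy H = −Σ p log₂ p ≈ 2.2164 bits.
Huffman merges: 61/500+27/200→257/1000; 39/250+257/1000→413/1000; 36/125+299/1000→587/1000; 413/1000+587/1000→1. L = 2257/1000 ≈ 2.2570.
Efficiency = H/L = 2.2164/2.2570 = 98.2%.

98.2%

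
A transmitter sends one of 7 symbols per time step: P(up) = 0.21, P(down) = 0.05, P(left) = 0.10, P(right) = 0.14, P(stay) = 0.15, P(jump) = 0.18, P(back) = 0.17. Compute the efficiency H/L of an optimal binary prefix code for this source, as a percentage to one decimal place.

98.1%

Entropy H = −Σ p log₂ p ≈ 2.7087 bits.
Huffman merges: 1/20+1/10→3/20; 7/50+3/20→29/100; 3/20+17/100→8/25; 9/50+21/100→39/100; 29/100+8/25→61/100; 39/100+61/100→1. L = 69/25 ≈ 2.7600.
Efficiency = H/L = 2.7087/2.7600 = 98.1%.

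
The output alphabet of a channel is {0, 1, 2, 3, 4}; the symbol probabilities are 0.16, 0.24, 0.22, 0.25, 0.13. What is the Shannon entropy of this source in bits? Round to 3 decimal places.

2.280 bits

H = −Σ pᵢ log₂ pᵢ.
−0.16·log₂(0.16) = 0.4230
−0.24·log₂(0.24) = 0.4941
−0.22·log₂(0.22) = 0.4806
−0.25·log₂(0.25) = 0.5000
−0.13·log₂(0.13) = 0.3826
Sum ≈ 2.2804 → 2.280 bits.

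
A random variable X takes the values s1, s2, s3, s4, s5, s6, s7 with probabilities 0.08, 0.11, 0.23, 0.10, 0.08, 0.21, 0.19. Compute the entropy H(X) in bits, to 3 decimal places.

2.681 bits

H = −Σ pᵢ log₂ pᵢ.
−0.08·log₂(0.08) = 0.2915
−0.11·log₂(0.11) = 0.3503
−0.23·log₂(0.23) = 0.4877
−0.10·log₂(0.10) = 0.3322
−0.08·log₂(0.08) = 0.2915
−0.21·log₂(0.21) = 0.4728
−0.19·log₂(0.19) = 0.4552
Sum ≈ 2.6812 → 2.681 bits.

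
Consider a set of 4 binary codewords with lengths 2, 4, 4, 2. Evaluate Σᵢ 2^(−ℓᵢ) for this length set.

0.625

With common denominator 2^4 = 16: Σ 2^(−ℓᵢ) = 4/16 + 1/16 + 1/16 + 4/16 = 10/16 = 0.625.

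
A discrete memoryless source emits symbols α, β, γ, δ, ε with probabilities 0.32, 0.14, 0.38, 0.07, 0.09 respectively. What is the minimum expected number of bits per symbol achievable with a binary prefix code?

2.08 bits/symbol

Repeatedly combine the two least-probable nodes; the expected code length is the sum of the merged weights.
merge 7/100 + 9/100 → 4/25
merge 7/50 + 4/25 → 3/10
merge 3/10 + 8/25 → 31/50
merge 19/50 + 31/50 → 1
L = 4/25 + 3/10 + 31/50 + 1 = 52/25 = 2.08 bits/symbol.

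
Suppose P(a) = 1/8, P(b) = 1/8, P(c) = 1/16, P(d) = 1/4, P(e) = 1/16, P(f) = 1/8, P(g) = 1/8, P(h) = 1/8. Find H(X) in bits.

Each probability is a power of 1/2, so log₂(1/p) is an integer.
H = Σ p·log₂(1/p) = 1/8·3 + 1/8·3 + 1/16·4 + 1/4·2 + 1/16·4 + 1/8·3 + 1/8·3 + 1/8·3 = 2.875 bits.

2.875 bits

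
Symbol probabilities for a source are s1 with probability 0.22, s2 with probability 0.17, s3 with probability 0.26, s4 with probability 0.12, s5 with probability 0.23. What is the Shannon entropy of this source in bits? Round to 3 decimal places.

2.275 bits

H = −Σ pᵢ log₂ pᵢ.
−0.22·log₂(0.22) = 0.4806
−0.17·log₂(0.17) = 0.4346
−0.26·log₂(0.26) = 0.5053
−0.12·log₂(0.12) = 0.3671
−0.23·log₂(0.23) = 0.4877
Sum ≈ 2.2752 → 2.275 bits.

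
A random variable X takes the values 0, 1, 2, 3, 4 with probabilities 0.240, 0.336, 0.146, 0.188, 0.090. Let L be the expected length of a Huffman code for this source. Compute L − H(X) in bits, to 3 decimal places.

0.042 bits

Entropy H = −Σ p log₂ p ≈ 2.1941 bits.
Huffman merges: 9/100+73/500→59/250; 47/250+59/250→53/125; 6/25+42/125→72/125; 53/125+72/125→1. L = 559/250 ≈ 2.2360.
L − H = 2.2360 − 2.1941 = 0.042 bits.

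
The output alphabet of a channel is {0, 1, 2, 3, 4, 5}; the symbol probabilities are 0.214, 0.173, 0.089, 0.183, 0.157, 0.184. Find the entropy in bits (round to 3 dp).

H = −Σ pᵢ log₂ pᵢ.
−0.214·log₂(0.214) = 0.4760
−0.173·log₂(0.173) = 0.4379
−0.089·log₂(0.089) = 0.3106
−0.183·log₂(0.183) = 0.4484
−0.157·log₂(0.157) = 0.4194
−0.184·log₂(0.184) = 0.4494
Sum ≈ 2.5416 → 2.542 bits.

2.542 bits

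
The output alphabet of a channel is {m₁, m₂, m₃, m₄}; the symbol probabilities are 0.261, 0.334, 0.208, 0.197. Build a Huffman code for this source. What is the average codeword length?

2 bits/symbol

Repeatedly combine the two least-probable nodes; the expected code length is the sum of the merged weights.
merge 197/1000 + 26/125 → 81/200
merge 261/1000 + 167/500 → 119/200
merge 81/200 + 119/200 → 1
L = 81/200 + 119/200 + 1 = 2 bits/symbol.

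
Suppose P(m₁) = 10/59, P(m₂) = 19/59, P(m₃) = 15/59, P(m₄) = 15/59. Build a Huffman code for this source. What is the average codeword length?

2 bits/symbol

Repeatedly combine the two least-probable nodes; the expected code length is the sum of the merged weights.
merge 10/59 + 15/59 → 25/59
merge 15/59 + 19/59 → 34/59
merge 25/59 + 34/59 → 1
L = 25/59 + 34/59 + 1 = 2 bits/symbol.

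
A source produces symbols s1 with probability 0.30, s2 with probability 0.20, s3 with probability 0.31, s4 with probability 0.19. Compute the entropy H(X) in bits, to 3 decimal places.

H = −Σ pᵢ log₂ pᵢ.
−0.30·log₂(0.30) = 0.5211
−0.20·log₂(0.20) = 0.4644
−0.31·log₂(0.31) = 0.5238
−0.19·log₂(0.19) = 0.4552
Sum ≈ 1.9645 → 1.964 bits.

1.964 bits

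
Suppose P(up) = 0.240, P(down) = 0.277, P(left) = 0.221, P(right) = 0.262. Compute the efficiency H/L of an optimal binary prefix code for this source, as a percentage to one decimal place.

Entropy H = −Σ p log₂ p ≈ 1.9947 bits.
Huffman merges: 221/1000+6/25→461/1000; 131/500+277/1000→539/1000; 461/1000+539/1000→1. L = 2 ≈ 2.0000.
Efficiency = H/L = 1.9947/2.0000 = 99.7%.

99.7%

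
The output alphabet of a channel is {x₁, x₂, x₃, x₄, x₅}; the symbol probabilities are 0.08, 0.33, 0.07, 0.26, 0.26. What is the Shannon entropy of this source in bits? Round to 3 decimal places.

H = −Σ pᵢ log₂ pᵢ.
−0.08·log₂(0.08) = 0.2915
−0.33·log₂(0.33) = 0.5278
−0.07·log₂(0.07) = 0.2686
−0.26·log₂(0.26) = 0.5053
−0.26·log₂(0.26) = 0.5053
Sum ≈ 2.0985 → 2.098 bits.

2.098 bits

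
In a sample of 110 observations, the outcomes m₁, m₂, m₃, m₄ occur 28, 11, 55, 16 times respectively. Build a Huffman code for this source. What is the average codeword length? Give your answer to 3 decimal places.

1.745 bits/symbol

Probabilities are the counts divided by 110.
Repeatedly combine the two least-probable nodes; the expected code length is the sum of the merged weights.
merge 1/10 + 8/55 → 27/110
merge 27/110 + 14/55 → 1/2
merge 1/2 + 1/2 → 1
L = 27/110 + 1/2 + 1 = 96/55 ≈ 1.745 bits/symbol.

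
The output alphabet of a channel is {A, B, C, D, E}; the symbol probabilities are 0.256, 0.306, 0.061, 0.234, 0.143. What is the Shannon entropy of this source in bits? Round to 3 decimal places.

H = −Σ pᵢ log₂ pᵢ.
−0.256·log₂(0.256) = 0.5032
−0.306·log₂(0.306) = 0.5228
−0.061·log₂(0.061) = 0.2461
−0.234·log₂(0.234) = 0.4903
−0.143·log₂(0.143) = 0.4012
Sum ≈ 2.1637 → 2.164 bits.

2.164 bits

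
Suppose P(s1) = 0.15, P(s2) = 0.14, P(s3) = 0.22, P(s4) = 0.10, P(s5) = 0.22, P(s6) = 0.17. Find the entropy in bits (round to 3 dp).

2.536 bits

H = −Σ pᵢ log₂ pᵢ.
−0.15·log₂(0.15) = 0.4105
−0.14·log₂(0.14) = 0.3971
−0.22·log₂(0.22) = 0.4806
−0.10·log₂(0.10) = 0.3322
−0.22·log₂(0.22) = 0.4806
−0.17·log₂(0.17) = 0.4346
Sum ≈ 2.5356 → 2.536 bits.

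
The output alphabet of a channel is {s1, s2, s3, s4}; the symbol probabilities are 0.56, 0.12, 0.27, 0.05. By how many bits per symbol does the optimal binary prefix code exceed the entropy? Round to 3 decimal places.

Entropy H = −Σ p log₂ p ≈ 1.5616 bits.
Huffman merges: 1/20+3/25→17/100; 17/100+27/100→11/25; 11/25+14/25→1. L = 161/100 ≈ 1.6100.
L − H = 1.6100 − 1.5616 = 0.048 bits.

0.048 bits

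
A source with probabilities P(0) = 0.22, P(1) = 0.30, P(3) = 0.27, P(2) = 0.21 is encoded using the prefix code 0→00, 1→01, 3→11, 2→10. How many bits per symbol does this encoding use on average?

L̄ = Σ pᵢ·ℓᵢ = 0.22·2 + 0.30·2 + 0.27·2 + 0.21·2 = 2 bits/symbol.

2 bits/symbol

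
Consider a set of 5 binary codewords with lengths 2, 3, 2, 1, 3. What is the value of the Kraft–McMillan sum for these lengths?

1.25

With common denominator 2^3 = 8: Σ 2^(−ℓᵢ) = 2/8 + 1/8 + 2/8 + 4/8 + 1/8 = 10/8 = 1.25.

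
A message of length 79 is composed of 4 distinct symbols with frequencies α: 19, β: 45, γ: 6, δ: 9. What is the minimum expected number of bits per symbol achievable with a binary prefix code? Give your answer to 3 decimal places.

1.620 bits/symbol

Probabilities are the counts divided by 79.
Repeatedly combine the two least-probable nodes; the expected code length is the sum of the merged weights.
merge 6/79 + 9/79 → 15/79
merge 15/79 + 19/79 → 34/79
merge 34/79 + 45/79 → 1
L = 15/79 + 34/79 + 1 = 128/79 ≈ 1.620 bits/symbol.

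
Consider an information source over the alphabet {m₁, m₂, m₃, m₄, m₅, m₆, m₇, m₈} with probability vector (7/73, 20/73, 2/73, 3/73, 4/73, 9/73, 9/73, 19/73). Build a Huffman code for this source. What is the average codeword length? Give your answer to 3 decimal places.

2.658 bits/symbol

Repeatedly combine the two least-probable nodes; the expected code length is the sum of the merged weights.
merge 2/73 + 3/73 → 5/73
merge 4/73 + 5/73 → 9/73
merge 7/73 + 9/73 → 16/73
merge 9/73 + 9/73 → 18/73
merge 16/73 + 18/73 → 34/73
merge 19/73 + 20/73 → 39/73
merge 34/73 + 39/73 → 1
L = 5/73 + 9/73 + 16/73 + 18/73 + 34/73 + 39/73 + 1 = 194/73 ≈ 2.658 bits/symbol.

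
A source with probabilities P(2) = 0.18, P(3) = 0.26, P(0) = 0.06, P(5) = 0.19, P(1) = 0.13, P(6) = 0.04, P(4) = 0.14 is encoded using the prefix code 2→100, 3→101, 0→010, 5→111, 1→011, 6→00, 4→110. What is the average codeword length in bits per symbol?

2.96 bits/symbol

L̄ = Σ pᵢ·ℓᵢ = 0.18·3 + 0.26·3 + 0.06·3 + 0.19·3 + 0.13·3 + 0.04·2 + 0.14·3 = 2.96 bits/symbol.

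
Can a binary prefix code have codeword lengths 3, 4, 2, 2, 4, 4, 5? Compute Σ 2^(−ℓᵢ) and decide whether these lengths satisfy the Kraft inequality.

With common denominator 2^5 = 32: Σ 2^(−ℓᵢ) = 4/32 + 2/32 + 8/32 + 8/32 + 2/32 + 2/32 + 1/32 = 27/32 = 0.84375.
Kraft's inequality requires Σ ≤ 1; here Σ = 0.84375 ≤ 1, so such a prefix code exists.

0.84375; yes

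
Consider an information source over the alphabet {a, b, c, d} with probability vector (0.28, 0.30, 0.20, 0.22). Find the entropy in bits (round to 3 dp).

1.980 bits

H = −Σ pᵢ log₂ pᵢ.
−0.28·log₂(0.28) = 0.5142
−0.30·log₂(0.30) = 0.5211
−0.20·log₂(0.20) = 0.4644
−0.22·log₂(0.22) = 0.4806
Sum ≈ 1.9803 → 1.980 bits.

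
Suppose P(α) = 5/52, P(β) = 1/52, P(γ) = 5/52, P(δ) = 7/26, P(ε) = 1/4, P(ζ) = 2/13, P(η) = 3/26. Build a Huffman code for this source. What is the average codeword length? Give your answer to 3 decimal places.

Repeatedly combine the two least-probable nodes; the expected code length is the sum of the merged weights.
merge 1/52 + 5/52 → 3/26
merge 5/52 + 3/26 → 11/52
merge 3/26 + 2/13 → 7/26
merge 11/52 + 1/4 → 6/13
merge 7/26 + 7/26 → 7/13
merge 6/13 + 7/13 → 1
L = 3/26 + 11/52 + 7/26 + 6/13 + 7/13 + 1 = 135/52 ≈ 2.596 bits/symbol.

2.596 bits/symbol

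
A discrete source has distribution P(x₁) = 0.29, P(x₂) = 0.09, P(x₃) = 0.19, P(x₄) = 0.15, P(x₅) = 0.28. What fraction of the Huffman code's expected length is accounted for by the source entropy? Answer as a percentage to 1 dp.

98.7%

Entropy H = −Σ p log₂ p ≈ 2.2105 bits.
Huffman merges: 9/100+3/20→6/25; 19/100+6/25→43/100; 7/25+29/100→57/100; 43/100+57/100→1. L = 56/25 ≈ 2.2400.
Efficiency = H/L = 2.2105/2.2400 = 98.7%.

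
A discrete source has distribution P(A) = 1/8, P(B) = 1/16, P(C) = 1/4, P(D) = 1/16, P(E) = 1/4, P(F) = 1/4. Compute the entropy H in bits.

Each probability is a power of 1/2, so log₂(1/p) is an integer.
H = Σ p·log₂(1/p) = 1/8·3 + 1/16·4 + 1/4·2 + 1/16·4 + 1/4·2 + 1/4·2 = 2.375 bits.

2.375 bits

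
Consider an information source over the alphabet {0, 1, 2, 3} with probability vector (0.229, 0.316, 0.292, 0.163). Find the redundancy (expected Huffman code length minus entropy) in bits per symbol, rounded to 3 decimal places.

Entropy H = −Σ p log₂ p ≈ 1.9573 bits.
Huffman merges: 163/1000+229/1000→49/125; 73/250+79/250→76/125; 49/125+76/125→1. L = 2 ≈ 2.0000.
L − H = 2.0000 − 1.9573 = 0.043 bits.

0.043 bits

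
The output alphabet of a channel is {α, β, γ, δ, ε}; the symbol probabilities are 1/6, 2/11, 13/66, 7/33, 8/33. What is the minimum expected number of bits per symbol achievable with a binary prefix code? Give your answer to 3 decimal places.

Repeatedly combine the two least-probable nodes; the expected code length is the sum of the merged weights.
merge 1/6 + 2/11 → 23/66
merge 13/66 + 7/33 → 9/22
merge 8/33 + 23/66 → 13/22
merge 9/22 + 13/22 → 1
L = 23/66 + 9/22 + 13/22 + 1 = 155/66 ≈ 2.348 bits/symbol.

2.348 bits/symbol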